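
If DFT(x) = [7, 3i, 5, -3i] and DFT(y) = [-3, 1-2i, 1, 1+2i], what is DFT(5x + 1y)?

By linearity: DFT(5x + 1y) = 5·DFT(x) + 1·DFT(y)
= 5·[7, 3i, 5, -3i] + 1·[-3, 1-2i, 1, 1+2i]

Computing element-wise:
Z[0] = 5·(7) + 1·(-3) = 32
Z[1] = 5·(3i) + 1·(1-2i) = 1+13i
Z[2] = 5·(5) + 1·(1) = 26
Z[3] = 5·(-3i) + 1·(1+2i) = 1-13i

DFT(5x + 1y) = 5·X + 1·Y = [32, 1+13i, 26, 1-13i]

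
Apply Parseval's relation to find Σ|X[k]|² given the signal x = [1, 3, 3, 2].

Parseval: Σ|x[n]|² = (1/N)Σ|X[k]|², so Σ|X[k]|² = N·Σ|x[n]|² = 4·23.0000

Σ|X[k]|² = N·Σ|x[n]|² = 4·23.0000 = 92.0000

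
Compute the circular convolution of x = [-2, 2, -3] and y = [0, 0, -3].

(x ⊛ y)[n] = Σ(m=0 to 2) x[m] · y[(n-m) mod 3]

Computing each output sample:
(x ⊛ y)[0] = -6
(x ⊛ y)[1] = 9
(x ⊛ y)[2] = 6

x ⊛ y = [-6, 9, 6]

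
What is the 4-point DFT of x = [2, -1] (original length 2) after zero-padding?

Original 2-point DFT: [1, 3]
Zero-padded 4-point DFT provides frequency interpolation.

DFT_4([x, 0, ...]) = [1, 2+1i, 3, 2-1i]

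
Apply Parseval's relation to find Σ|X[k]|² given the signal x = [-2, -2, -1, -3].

Parseval: Σ|x[n]|² = (1/N)Σ|X[k]|², so Σ|X[k]|² = N·Σ|x[n]|² = 4·18.0000

Σ|X[k]|² = N·Σ|x[n]|² = 4·18.0000 = 72.0000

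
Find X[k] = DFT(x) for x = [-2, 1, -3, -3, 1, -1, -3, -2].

X[k] = Σ(n=0 to 7) x[n] · ω_8^(nk)
where ω_8 = e^(-2πi/8)

Computing each X[k]:
X[0] = -12
X[1] = -0.8787-0.7071i
X[2] = 5-5i
X[3] = -5.1213-0.7071i
X[4] = -2
X[5] = -5.1213+0.7071i
X[6] = 5+5i
X[7] = -0.8787+0.7071i

X = [-12, -0.8787-0.7071i, 5-5i, -5.1213-0.7071i, -2, -5.1213+0.7071i, 5+5i, -0.8787+0.7071i]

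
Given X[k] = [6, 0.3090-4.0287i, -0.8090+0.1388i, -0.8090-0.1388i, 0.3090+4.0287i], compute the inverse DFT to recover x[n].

x[n] = (1/5) Σ(k=0 to 4) X[k] · e^(2πikn/5)

Computing each x[n]:
x[0] = 1
x[1] = 3
x[2] = 2
x[3] = 0
x[4] = 0

x = [1, 3, 2, 0, 0]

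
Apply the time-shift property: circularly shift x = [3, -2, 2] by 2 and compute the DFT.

Time shift by 2: X_shifted[k] = ω_3^(2k) · X[k]
Shifted x = [-2, 2, 3]

DFT(x[n-2]) = [3, -4.5000+0.8660i, -4.5000-0.8660i]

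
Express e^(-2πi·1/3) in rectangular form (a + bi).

ω_3^1 = e^(-2πi·1/3)
= cos(-2π·1/3) + i·sin(-2π·1/3)
= cos(-2π/3) + i·sin(-2π/3)

ω_3^1 = cos(-2π/3) + i·sin(-2π/3) = -0.5000-0.8660i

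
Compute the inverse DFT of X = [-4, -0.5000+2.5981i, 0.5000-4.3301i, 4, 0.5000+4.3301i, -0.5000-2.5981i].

x[n] = (1/6) Σ(k=0 to 5) X[k] · e^(2πikn/6)

Computing each x[n]:
x[0] = 0
x[1] = -1
x[2] = -2
x[3] = -1
x[4] = 2
x[5] = -2

x = [0, -1, -2, -1, 2, -2]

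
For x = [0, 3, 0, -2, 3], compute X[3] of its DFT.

X[3] = Σ(n=0 to 4) x[n] · ω_5^(3n) where ω_5 = e^(-2πi/5)
= (0)·ω_5^0 + (3)·ω_5^3 + (0)·ω_5^6 + (-2)·ω_5^9 + (3)·ω_5^12

X[3] = -5.4721-1.9021i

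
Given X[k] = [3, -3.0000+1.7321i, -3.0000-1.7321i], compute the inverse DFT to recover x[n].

x[n] = (1/3) Σ(k=0 to 2) X[k] · e^(2πikn/3)

Computing each x[n]:
x[0] = -1
x[1] = 1
x[2] = 3

x = [-1, 1, 3]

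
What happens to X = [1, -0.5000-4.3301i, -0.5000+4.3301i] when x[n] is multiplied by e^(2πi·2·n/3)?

Modulation property: DFT(ω_3^(-2n)·x[n]) = X[(k-2) mod 3], so circularly shift X by 2 positions.

X[k-2] = [-0.5000-4.3301i, -0.5000+4.3301i, 1]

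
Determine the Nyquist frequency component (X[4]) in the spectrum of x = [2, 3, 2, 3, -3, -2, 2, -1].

X[4] = Σ(n=0 to 7) x[n] · ω_8^(4n) where ω_8 = e^(-2πi/8)
= (2)·ω_8^0 + (3)·ω_8^4 + (2)·ω_8^8 + (3)·ω_8^12 + (-3)·ω_8^16 + (-2)·ω_8^20 + (2)·ω_8^24 + (-1)·ω_8^28

X[4] = 0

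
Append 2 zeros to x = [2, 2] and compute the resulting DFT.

Original 2-point DFT: [4, 0]
Zero-padded 4-point DFT provides frequency interpolation.

DFT_4([x, 0, ...]) = [4, 2-2i, 0, 2+2i]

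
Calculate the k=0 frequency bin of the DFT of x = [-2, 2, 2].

X[0] = Σ(n=0 to 2) x[n] · ω_3^0 = Σ x[n]
= (-2) + (2) + (2)

X[0] = 2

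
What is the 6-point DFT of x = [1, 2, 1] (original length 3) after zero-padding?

Original 3-point DFT: [4, -0.5000-0.8660i, -0.5000+0.8660i]
Zero-padded 6-point DFT provides frequency interpolation.

DFT_6([x, 0, ...]) = [4, 1.5000-2.5981i, -0.5000-0.8660i, 0, -0.5000+0.8660i, 1.5000+2.5981i]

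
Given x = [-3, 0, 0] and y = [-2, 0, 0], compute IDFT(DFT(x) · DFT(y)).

(x ⊛ y)[n] = Σ(m=0 to 2) x[m] · y[(n-m) mod 3]

Computing each output sample:
(x ⊛ y)[0] = 6
(x ⊛ y)[1] = 0
(x ⊛ y)[2] = 0

x ⊛ y = [6, 0, 0]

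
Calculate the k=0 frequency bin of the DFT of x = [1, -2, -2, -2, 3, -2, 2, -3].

X[0] = Σ(n=0 to 7) x[n] · ω_8^0 = Σ x[n]
= (1) + (-2) + (-2) + (-2) + (3) + (-2) + (2) + (-3)

X[0] = -5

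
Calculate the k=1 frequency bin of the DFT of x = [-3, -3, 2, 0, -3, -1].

X[1] = Σ(n=0 to 5) x[n] · ω_6^(1n) where ω_6 = e^(-2πi/6)
= (-3)·ω_6^0 + (-3)·ω_6^1 + (2)·ω_6^2 + (0)·ω_6^3 + (-3)·ω_6^4 + (-1)·ω_6^5

X[1] = -4.5000-2.5981i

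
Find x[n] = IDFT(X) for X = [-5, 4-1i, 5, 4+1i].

x[n] = (1/4) Σ(k=0 to 3) X[k] · e^(2πikn/4)

Computing each x[n]:
x[0] = 2
x[1] = -2
x[2] = -2
x[3] = -3

x = [2, -2, -2, -3]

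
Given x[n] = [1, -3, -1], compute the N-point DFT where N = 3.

X[k] = Σ(n=0 to 2) x[n] · ω_3^(nk)
where ω_3 = e^(-2πi/3)

Computing each X[k]:
X[0] = -3
X[1] = 3.0000+1.7321i
X[2] = 3.0000-1.7321i

X = [-3, 3.0000+1.7321i, 3.0000-1.7321i]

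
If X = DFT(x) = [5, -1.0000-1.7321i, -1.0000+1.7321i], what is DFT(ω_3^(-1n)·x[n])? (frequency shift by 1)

Modulation property: DFT(ω_3^(-1n)·x[n]) = X[(k-1) mod 3], so circularly shift X by 1 positions.

X[k-1] = [-1.0000+1.7321i, 5, -1.0000-1.7321i]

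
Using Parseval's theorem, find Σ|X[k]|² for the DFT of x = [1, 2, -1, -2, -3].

Parseval: Σ|x[n]|² = (1/N)Σ|X[k]|², so Σ|X[k]|² = N·Σ|x[n]|² = 5·19.0000

Σ|X[k]|² = N·Σ|x[n]|² = 5·19.0000 = 95.0000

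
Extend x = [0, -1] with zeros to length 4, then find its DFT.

Original 2-point DFT: [-1, 1]
Zero-padded 4-point DFT provides frequency interpolation.

DFT_4([x, 0, ...]) = [-1, 1i, 1, -1i]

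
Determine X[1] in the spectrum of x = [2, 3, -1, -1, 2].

X[1] = Σ(n=0 to 4) x[n] · ω_5^(1n) where ω_5 = e^(-2πi/5)
= (2)·ω_5^0 + (3)·ω_5^1 + (-1)·ω_5^2 + (-1)·ω_5^3 + (2)·ω_5^4

X[1] = 5.1631-0.9511i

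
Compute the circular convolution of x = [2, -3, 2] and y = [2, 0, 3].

(x ⊛ y)[n] = Σ(m=0 to 2) x[m] · y[(n-m) mod 3]

Computing each output sample:
(x ⊛ y)[0] = -5
(x ⊛ y)[1] = 0
(x ⊛ y)[2] = 10

x ⊛ y = [-5, 0, 10]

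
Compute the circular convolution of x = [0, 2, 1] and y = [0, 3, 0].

(x ⊛ y)[n] = Σ(m=0 to 2) x[m] · y[(n-m) mod 3]

Computing each output sample:
(x ⊛ y)[0] = 3
(x ⊛ y)[1] = 0
(x ⊛ y)[2] = 6

x ⊛ y = [3, 0, 6]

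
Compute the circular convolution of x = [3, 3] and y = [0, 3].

(x ⊛ y)[n] = Σ(m=0 to 1) x[m] · y[(n-m) mod 2]

Computing each output sample:
(x ⊛ y)[0] = 9
(x ⊛ y)[1] = 9

x ⊛ y = [9, 9]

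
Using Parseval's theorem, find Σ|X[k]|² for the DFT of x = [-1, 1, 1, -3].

Parseval: Σ|x[n]|² = (1/N)Σ|X[k]|², so Σ|X[k]|² = N·Σ|x[n]|² = 4·12.0000

Σ|X[k]|² = N·Σ|x[n]|² = 4·12.0000 = 48.0000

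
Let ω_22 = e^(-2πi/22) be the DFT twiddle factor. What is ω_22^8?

ω_22^8 = e^(-2πi·8/22)
= cos(-2π·8/22) + i·sin(-2π·8/22)
= cos(-16π/22) + i·sin(-16π/22)

ω_22^8 = cos(-16π/22) + i·sin(-16π/22) = -0.6549-0.7557i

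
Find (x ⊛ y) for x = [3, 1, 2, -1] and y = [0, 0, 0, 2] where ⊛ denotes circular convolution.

(x ⊛ y)[n] = Σ(m=0 to 3) x[m] · y[(n-m) mod 4]

Computing each output sample:
(x ⊛ y)[0] = 2
(x ⊛ y)[1] = 4
(x ⊛ y)[2] = -2
(x ⊛ y)[3] = 6

x ⊛ y = [2, 4, -2, 6]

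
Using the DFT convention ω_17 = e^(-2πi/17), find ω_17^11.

ω_17^11 = e^(-2πi·11/17)
= cos(-2π·11/17) + i·sin(-2π·11/17)
= cos(-22π/17) + i·sin(-22π/17)

ω_17^11 = cos(-22π/17) + i·sin(-22π/17) = -0.6026+0.7980i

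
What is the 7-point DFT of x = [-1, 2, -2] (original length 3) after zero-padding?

Original 3-point DFT: [-1, -1.0000-3.4641i, -1.0000+3.4641i]
Zero-padded 7-point DFT provides frequency interpolation.

DFT_7([x, 0, ...]) = [-1, 0.6920+0.3862i, 0.3569-2.8176i, -4.0489-2.4314i, -4.0489+2.4314i, 0.3569+2.8176i, 0.6920-0.3862i]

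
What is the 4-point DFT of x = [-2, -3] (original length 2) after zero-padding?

Original 2-point DFT: [-5, 1]
Zero-padded 4-point DFT provides frequency interpolation.

DFT_4([x, 0, ...]) = [-5, -2+3i, 1, -2-3i]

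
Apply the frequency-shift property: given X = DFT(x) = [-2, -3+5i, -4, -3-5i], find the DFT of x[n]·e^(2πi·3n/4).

Modulation property: DFT(ω_4^(-3n)·x[n]) = X[(k-3) mod 4], so circularly shift X by 3 positions.

X[k-3] = [-3+5i, -4, -3-5i, -2]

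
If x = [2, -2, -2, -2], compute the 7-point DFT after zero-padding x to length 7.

Original 4-point DFT: [-4, 4, 4, 4]
Zero-padded 7-point DFT provides frequency interpolation.

DFT_7([x, 0, ...]) = [-4, 3.0000+4.3813i, 3.0000-0.4816i, 3.0000+1.2540i, 3.0000-1.2540i, 3.0000+0.4816i, 3.0000-4.3813i]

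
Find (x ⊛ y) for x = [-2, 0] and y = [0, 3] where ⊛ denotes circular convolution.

(x ⊛ y)[n] = Σ(m=0 to 1) x[m] · y[(n-m) mod 2]

Computing each output sample:
(x ⊛ y)[0] = 0
(x ⊛ y)[1] = -6

x ⊛ y = [0, -6]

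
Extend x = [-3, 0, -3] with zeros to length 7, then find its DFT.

Original 3-point DFT: [-6, -1.5000-2.5981i, -1.5000+2.5981i]
Zero-padded 7-point DFT provides frequency interpolation.

DFT_7([x, 0, ...]) = [-6, -2.3324+2.9248i, -0.2971-1.3017i, -4.8705-2.3455i, -4.8705+2.3455i, -0.2971+1.3017i, -2.3324-2.9248i]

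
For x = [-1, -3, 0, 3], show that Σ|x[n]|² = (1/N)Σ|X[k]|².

Time domain:
Σ|x[n]|² = |-1|² + |-3|² + |0|² + |3|² = 19.0000

Frequency domain:
(1/4)Σ|X[k]|² = (1/4)(|-1|² + |-1+6i|² + |-1|² + |-1-6i|²) = (1/4)·76.0000 = 19.0000

Both sides agree, confirming Parseval's theorem.

Σ|x[n]|² = (1/N)Σ|X[k]|² = 19.0000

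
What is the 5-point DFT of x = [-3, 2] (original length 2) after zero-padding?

Original 2-point DFT: [-1, -5]
Zero-padded 5-point DFT provides frequency interpolation.

DFT_5([x, 0, ...]) = [-1, -2.3820-1.9021i, -4.6180-1.1756i, -4.6180+1.1756i, -2.3820+1.9021i]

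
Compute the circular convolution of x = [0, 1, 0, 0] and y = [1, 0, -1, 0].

(x ⊛ y)[n] = Σ(m=0 to 3) x[m] · y[(n-m) mod 4]

Computing each output sample:
(x ⊛ y)[0] = 0
(x ⊛ y)[1] = 1
(x ⊛ y)[2] = 0
(x ⊛ y)[3] = -1

x ⊛ y = [0, 1, 0, -1]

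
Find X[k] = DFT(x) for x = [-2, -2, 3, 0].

X[k] = Σ(n=0 to 3) x[n] · ω_4^(nk)
where ω_4 = e^(-2πi/4)

Computing each X[k]:
X[0] = -1
X[1] = -5+2i
X[2] = 3
X[3] = -5-2i

X = [-1, -5+2i, 3, -5-2i]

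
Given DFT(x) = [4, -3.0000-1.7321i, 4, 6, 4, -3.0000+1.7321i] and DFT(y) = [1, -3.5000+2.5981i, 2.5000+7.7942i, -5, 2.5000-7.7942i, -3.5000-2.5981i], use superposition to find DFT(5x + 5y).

By linearity: DFT(5x + 5y) = 5·DFT(x) + 5·DFT(y)
= 5·[4, -3.0000-1.7321i, 4, 6, 4, -3.0000+1.7321i] + 5·[1, -3.5000+2.5981i, 2.5000+7.7942i, -5, 2.5000-7.7942i, -3.5000-2.5981i]

Computing element-wise:
Z[0] = 5·(4) + 5·(1) = 25
Z[1] = 5·(-3.0000-1.7321i) + 5·(-3.5000+2.5981i) = -32.5000+4.3300i
Z[2] = 5·(4) + 5·(2.5000+7.7942i) = 32.5000+38.9710i
Z[3] = 5·(6) + 5·(-5) = 5
Z[4] = 5·(4) + 5·(2.5000-7.7942i) = 32.5000-38.9710i
Z[5] = 5·(-3.0000+1.7321i) + 5·(-3.5000-2.5981i) = -32.5000-4.3300i

DFT(5x + 5y) = 5·X + 5·Y = [25, -32.5000+4.3300i, 32.5000+38.9710i, 5, 32.5000-38.9710i, -32.5000-4.3300i]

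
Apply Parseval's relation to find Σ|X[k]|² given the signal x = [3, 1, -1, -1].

Parseval: Σ|x[n]|² = (1/N)Σ|X[k]|², so Σ|X[k]|² = N·Σ|x[n]|² = 4·12.0000

Σ|X[k]|² = N·Σ|x[n]|² = 4·12.0000 = 48.0000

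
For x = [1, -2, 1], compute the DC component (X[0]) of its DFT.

X[0] = Σ(n=0 to 2) x[n] · ω_3^0 = Σ x[n]
= (1) + (-2) + (1)

X[0] = 0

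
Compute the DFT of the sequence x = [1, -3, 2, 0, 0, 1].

X[k] = Σ(n=0 to 5) x[n] · ω_6^(nk)
where ω_6 = e^(-2πi/6)

Computing each X[k]:
X[0] = 1
X[1] = -1.0000+1.7321i
X[2] = 1.0000+5.1962i
X[3] = 5
X[4] = 1.0000-5.1962i
X[5] = -1.0000-1.7321i

X = [1, -1.0000+1.7321i, 1.0000+5.1962i, 5, 1.0000-5.1962i, -1.0000-1.7321i]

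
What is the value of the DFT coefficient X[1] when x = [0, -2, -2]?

X[1] = Σ(n=0 to 2) x[n] · ω_3^(1n) where ω_3 = e^(-2πi/3)
= (0)·ω_3^0 + (-2)·ω_3^1 + (-2)·ω_3^2

X[1] = 2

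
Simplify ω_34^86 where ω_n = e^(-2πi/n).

Since ω_34^34 = 1, powers reduce modulo 34.
86 mod 34 = 18
So ω_34^86 = ω_34^18 = e^(-2πi·18/34)

ω_34^86 = ω_34^18 = -0.9830+0.1837i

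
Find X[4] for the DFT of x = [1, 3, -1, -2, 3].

X[4] = Σ(n=0 to 4) x[n] · ω_5^(4n) where ω_5 = e^(-2πi/5)
= (1)·ω_5^0 + (3)·ω_5^4 + (-1)·ω_5^8 + (-2)·ω_5^12 + (3)·ω_5^16

X[4] = 5.2812+0.5878i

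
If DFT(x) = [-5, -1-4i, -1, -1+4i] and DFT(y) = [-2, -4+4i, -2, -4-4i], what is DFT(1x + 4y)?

By linearity: DFT(1x + 4y) = 1·DFT(x) + 4·DFT(y)
= 1·[-5, -1-4i, -1, -1+4i] + 4·[-2, -4+4i, -2, -4-4i]

Computing element-wise:
Z[0] = 1·(-5) + 4·(-2) = -13
Z[1] = 1·(-1-4i) + 4·(-4+4i) = -17+12i
Z[2] = 1·(-1) + 4·(-2) = -9
Z[3] = 1·(-1+4i) + 4·(-4-4i) = -17-12i

DFT(1x + 4y) = 1·X + 4·Y = [-13, -17+12i, -9, -17-12i]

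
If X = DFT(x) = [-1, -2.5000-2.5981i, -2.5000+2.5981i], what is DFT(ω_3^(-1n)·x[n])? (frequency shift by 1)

Modulation property: DFT(ω_3^(-1n)·x[n]) = X[(k-1) mod 3], so circularly shift X by 1 positions.

X[k-1] = [-2.5000+2.5981i, -1, -2.5000-2.5981i]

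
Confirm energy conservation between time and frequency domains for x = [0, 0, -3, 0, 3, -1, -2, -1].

Time domain:
Σ|x[n]|² = |0|² + |0|² + |-3|² + |0|² + |3|² + |-1|² + |-2|² + |-1|² = 24.0000

Frequency domain:
(1/8)Σ|X[k]|² = (1/8)(|-4|² + |-3.0000-0.4142i|² + |8|² + |-3.0000-2.4142i|² + |0|² + |-3.0000+2.4142i|² + |8|² + |-3.0000+0.4142i|²) = (1/8)·192.0000 = 24.0000

Both sides agree, confirming Parseval's theorem.

Σ|x[n]|² = (1/N)Σ|X[k]|² = 24.0000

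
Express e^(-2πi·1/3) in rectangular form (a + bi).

ω_3^1 = e^(-2πi·1/3)
= cos(-2π·1/3) + i·sin(-2π·1/3)
= cos(-2π/3) + i·sin(-2π/3)

ω_3^1 = cos(-2π/3) + i·sin(-2π/3) = -0.5000-0.8660i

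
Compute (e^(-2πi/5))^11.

Since ω_5^5 = 1, powers reduce modulo 5.
11 mod 5 = 1
So ω_5^11 = ω_5^1 = e^(-2πi·1/5)

ω_5^11 = ω_5^1 = 0.3090-0.9511i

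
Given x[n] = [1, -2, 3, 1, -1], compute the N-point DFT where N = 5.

X[k] = Σ(n=0 to 4) x[n] · ω_5^(nk)
where ω_5 = e^(-2πi/5)

Computing each X[k]:
X[0] = 2
X[1] = -3.1631-0.2245i
X[2] = 4.6631+2.4899i
X[3] = 4.6631-2.4899i
X[4] = -3.1631+0.2245i

X = [2, -3.1631-0.2245i, 4.6631+2.4899i, 4.6631-2.4899i, -3.1631+0.2245i]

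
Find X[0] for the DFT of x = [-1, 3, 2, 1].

X[0] = Σ(n=0 to 3) x[n] · ω_4^0 = Σ x[n]
= (-1) + (3) + (2) + (1)

X[0] = 5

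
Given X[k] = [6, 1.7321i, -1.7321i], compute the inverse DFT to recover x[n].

x[n] = (1/3) Σ(k=0 to 2) X[k] · e^(2πikn/3)

Computing each x[n]:
x[0] = 2
x[1] = 1
x[2] = 3

x = [2, 1, 3]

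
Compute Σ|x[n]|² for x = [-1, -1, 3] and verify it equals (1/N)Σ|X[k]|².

Time domain:
Σ|x[n]|² = |-1|² + |-1|² + |3|² = 11.0000

Frequency domain:
(1/3)Σ|X[k]|² = (1/3)(|1|² + |-2.0000+3.4641i|² + |-2.0000-3.4641i|²) = (1/3)·33.0000 = 11.0000

Both sides agree, confirming Parseval's theorem.

Σ|x[n]|² = (1/N)Σ|X[k]|² = 11.0000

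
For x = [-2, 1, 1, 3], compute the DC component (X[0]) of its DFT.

X[0] = Σ(n=0 to 3) x[n] · ω_4^0 = Σ x[n]
= (-2) + (1) + (1) + (3)

X[0] = 3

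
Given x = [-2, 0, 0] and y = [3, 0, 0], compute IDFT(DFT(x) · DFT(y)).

(x ⊛ y)[n] = Σ(m=0 to 2) x[m] · y[(n-m) mod 3]

Computing each output sample:
(x ⊛ y)[0] = -6
(x ⊛ y)[1] = 0
(x ⊛ y)[2] = 0

x ⊛ y = [-6, 0, 0]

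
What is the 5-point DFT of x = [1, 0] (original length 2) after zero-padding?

Original 2-point DFT: [1, 1]
Zero-padded 5-point DFT provides frequency interpolation.

DFT_5([x, 0, ...]) = [1, 1, 1, 1, 1]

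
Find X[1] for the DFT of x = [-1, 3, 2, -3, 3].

X[1] = Σ(n=0 to 4) x[n] · ω_5^(1n) where ω_5 = e^(-2πi/5)
= (-1)·ω_5^0 + (3)·ω_5^1 + (2)·ω_5^2 + (-3)·ω_5^3 + (3)·ω_5^4

X[1] = 1.6631-2.9389i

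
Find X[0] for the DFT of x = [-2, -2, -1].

X[0] = Σ(n=0 to 2) x[n] · ω_3^0 = Σ x[n]
= (-2) + (-2) + (-1)

X[0] = -5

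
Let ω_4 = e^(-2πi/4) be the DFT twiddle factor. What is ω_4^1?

ω_4^1 = e^(-2πi·1/4)
= cos(-2π·1/4) + i·sin(-2π·1/4)
= cos(-2π/4) + i·sin(-2π/4)

ω_4^1 = cos(-2π/4) + i·sin(-2π/4) = -1i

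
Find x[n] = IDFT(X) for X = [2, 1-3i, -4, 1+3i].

x[n] = (1/4) Σ(k=0 to 3) X[k] · e^(2πikn/4)

Computing each x[n]:
x[0] = 0
x[1] = 3
x[2] = -1
x[3] = 0

x = [0, 3, -1, 0]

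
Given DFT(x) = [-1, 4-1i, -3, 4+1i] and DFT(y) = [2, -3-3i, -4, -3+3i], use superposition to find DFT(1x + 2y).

By linearity: DFT(1x + 2y) = 1·DFT(x) + 2·DFT(y)
= 1·[-1, 4-1i, -3, 4+1i] + 2·[2, -3-3i, -4, -3+3i]

Computing element-wise:
Z[0] = 1·(-1) + 2·(2) = 3
Z[1] = 1·(4-1i) + 2·(-3-3i) = -2-7i
Z[2] = 1·(-3) + 2·(-4) = -11
Z[3] = 1·(4+1i) + 2·(-3+3i) = -2+7i

DFT(1x + 2y) = 1·X + 2·Y = [3, -2-7i, -11, -2+7i]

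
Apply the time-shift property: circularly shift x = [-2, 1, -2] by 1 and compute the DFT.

Time shift by 1: X_shifted[k] = ω_3^(1k) · X[k]
Shifted x = [-2, -2, 1]

DFT(x[n-1]) = [-3, -1.5000+2.5981i, -1.5000-2.5981i]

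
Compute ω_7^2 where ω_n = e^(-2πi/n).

ω_7^2 = e^(-2πi·2/7)
= cos(-2π·2/7) + i·sin(-2π·2/7)
= cos(-4π/7) + i·sin(-4π/7)

ω_7^2 = cos(-4π/7) + i·sin(-4π/7) = -0.2225-0.9749i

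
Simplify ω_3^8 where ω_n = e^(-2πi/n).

Since ω_3^3 = 1, powers reduce modulo 3.
8 mod 3 = 2
So ω_3^8 = ω_3^2 = e^(-2πi·2/3)

ω_3^8 = ω_3^2 = -0.5000+0.8660i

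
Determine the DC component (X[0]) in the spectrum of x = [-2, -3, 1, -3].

X[0] = Σ(n=0 to 3) x[n] · ω_4^0 = Σ x[n]
= (-2) + (-3) + (1) + (-3)

X[0] = -7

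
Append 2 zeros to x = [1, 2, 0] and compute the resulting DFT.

Original 3-point DFT: [3, -1.7321i, 1.7321i]
Zero-padded 5-point DFT provides frequency interpolation.

DFT_5([x, 0, ...]) = [3, 1.6180-1.9021i, -0.6180-1.1756i, -0.6180+1.1756i, 1.6180+1.9021i]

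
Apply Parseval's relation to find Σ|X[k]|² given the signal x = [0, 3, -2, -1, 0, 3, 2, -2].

Parseval: Σ|x[n]|² = (1/N)Σ|X[k]|², so Σ|X[k]|² = N·Σ|x[n]|² = 8·31.0000

Σ|X[k]|² = N·Σ|x[n]|² = 8·31.0000 = 248.0000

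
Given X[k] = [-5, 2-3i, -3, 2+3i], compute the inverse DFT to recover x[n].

x[n] = (1/4) Σ(k=0 to 3) X[k] · e^(2πikn/4)

Computing each x[n]:
x[0] = -1
x[1] = 1
x[2] = -3
x[3] = -2

x = [-1, 1, -3, -2]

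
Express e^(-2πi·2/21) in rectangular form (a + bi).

ω_21^2 = e^(-2πi·2/21)
= cos(-2π·2/21) + i·sin(-2π·2/21)
= cos(-4π/21) + i·sin(-4π/21)

ω_21^2 = cos(-4π/21) + i·sin(-4π/21) = 0.8262-0.5633i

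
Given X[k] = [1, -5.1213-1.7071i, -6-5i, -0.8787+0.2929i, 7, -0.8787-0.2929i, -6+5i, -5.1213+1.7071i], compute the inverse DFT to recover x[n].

x[n] = (1/8) Σ(k=0 to 7) X[k] · e^(2πikn/8)

Computing each x[n]:
x[0] = -2
x[1] = 0
x[2] = 3
x[3] = -1
x[4] = 1
x[5] = 1
x[6] = 2
x[7] = -3

x = [-2, 0, 3, -1, 1, 1, 2, -3]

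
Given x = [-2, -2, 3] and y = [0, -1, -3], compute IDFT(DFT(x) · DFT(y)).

(x ⊛ y)[n] = Σ(m=0 to 2) x[m] · y[(n-m) mod 3]

Computing each output sample:
(x ⊛ y)[0] = 3
(x ⊛ y)[1] = -7
(x ⊛ y)[2] = 8

x ⊛ y = [3, -7, 8]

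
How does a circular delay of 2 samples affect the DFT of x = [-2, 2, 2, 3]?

Time shift by 2: X_shifted[k] = ω_4^(2k) · X[k]
Shifted x = [2, 3, -2, 2]

DFT(x[n-2]) = [5, 4-1i, -5, 4+1i]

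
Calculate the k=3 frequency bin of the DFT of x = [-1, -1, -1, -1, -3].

X[3] = Σ(n=0 to 4) x[n] · ω_5^(3n) where ω_5 = e^(-2πi/5)
= (-1)·ω_5^0 + (-1)·ω_5^3 + (-1)·ω_5^6 + (-1)·ω_5^9 + (-3)·ω_5^12

X[3] = 1.6180+1.1756i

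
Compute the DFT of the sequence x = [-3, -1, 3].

X[k] = Σ(n=0 to 2) x[n] · ω_3^(nk)
where ω_3 = e^(-2πi/3)

Computing each X[k]:
X[0] = -1
X[1] = -4.0000+3.4641i
X[2] = -4.0000-3.4641i

X = [-1, -4.0000+3.4641i, -4.0000-3.4641i]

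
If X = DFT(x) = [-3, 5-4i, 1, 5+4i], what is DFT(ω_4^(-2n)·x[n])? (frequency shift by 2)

Modulation property: DFT(ω_4^(-2n)·x[n]) = X[(k-2) mod 4], so circularly shift X by 2 positions.

X[k-2] = [1, 5+4i, -3, 5-4i]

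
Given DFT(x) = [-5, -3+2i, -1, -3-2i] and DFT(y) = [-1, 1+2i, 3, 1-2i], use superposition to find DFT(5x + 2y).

By linearity: DFT(5x + 2y) = 5·DFT(x) + 2·DFT(y)
= 5·[-5, -3+2i, -1, -3-2i] + 2·[-1, 1+2i, 3, 1-2i]

Computing element-wise:
Z[0] = 5·(-5) + 2·(-1) = -27
Z[1] = 5·(-3+2i) + 2·(1+2i) = -13+14i
Z[2] = 5·(-1) + 2·(3) = 1
Z[3] = 5·(-3-2i) + 2·(1-2i) = -13-14i

DFT(5x + 2y) = 5·X + 2·Y = [-27, -13+14i, 1, -13-14i]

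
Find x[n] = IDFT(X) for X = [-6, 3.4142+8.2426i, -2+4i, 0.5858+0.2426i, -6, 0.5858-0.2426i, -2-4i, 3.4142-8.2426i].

x[n] = (1/8) Σ(k=0 to 7) X[k] · e^(2πikn/8)

Computing each x[n]:
x[0] = -1
x[1] = -2
x[2] = -3
x[3] = -1
x[4] = -3
x[5] = 0
x[6] = 1
x[7] = 3

x = [-1, -2, -3, -1, -3, 0, 1, 3]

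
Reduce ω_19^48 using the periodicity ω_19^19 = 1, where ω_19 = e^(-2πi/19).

Since ω_19^19 = 1, powers reduce modulo 19.
48 mod 19 = 10
So ω_19^48 = ω_19^10 = e^(-2πi·10/19)

ω_19^48 = ω_19^10 = -0.9864+0.1646i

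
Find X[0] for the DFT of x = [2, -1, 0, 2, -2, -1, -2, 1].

X[0] = Σ(n=0 to 7) x[n] · ω_8^0 = Σ x[n]
= (2) + (-1) + (0) + (2) + (-2) + (-1) + (-2) + (1)

X[0] = -1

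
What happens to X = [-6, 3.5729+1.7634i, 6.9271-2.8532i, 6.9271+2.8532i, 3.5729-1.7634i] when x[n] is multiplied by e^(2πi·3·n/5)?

Modulation property: DFT(ω_5^(-3n)·x[n]) = X[(k-3) mod 5], so circularly shift X by 3 positions.

X[k-3] = [6.9271-2.8532i, 6.9271+2.8532i, 3.5729-1.7634i, -6, 3.5729+1.7634i]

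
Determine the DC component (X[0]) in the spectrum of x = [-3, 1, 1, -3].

X[0] = Σ(n=0 to 3) x[n] · ω_4^0 = Σ x[n]
= (-3) + (1) + (1) + (-3)

X[0] = -4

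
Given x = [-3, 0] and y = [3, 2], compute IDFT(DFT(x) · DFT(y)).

(x ⊛ y)[n] = Σ(m=0 to 1) x[m] · y[(n-m) mod 2]

Computing each output sample:
(x ⊛ y)[0] = -9
(x ⊛ y)[1] = -6

x ⊛ y = [-9, -6]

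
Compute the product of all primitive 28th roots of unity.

The primitive 28th roots of unity are ω_28^k for k coprime to 28: k ∈ {1, 3, 5, 9, 11, 13, 15, 17, 19, 23, 25, 27}
Their product equals the constant term of the cyclotomic polynomial Φ_28(x) up to sign.
For n ≥ 3, the product of all primitive nth roots of unity is 1. (For n=1 it is 1; for n=2 it is -1.)

1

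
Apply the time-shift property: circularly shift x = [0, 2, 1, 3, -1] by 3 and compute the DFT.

Time shift by 3: X_shifted[k] = ω_5^(3k) · X[k]
Shifted x = [1, 3, -1, 0, 2]

DFT(x[n-3]) = [5, 3.3541-0.3633i, -3.3541-1.5388i, -3.3541+1.5388i, 3.3541+0.3633i]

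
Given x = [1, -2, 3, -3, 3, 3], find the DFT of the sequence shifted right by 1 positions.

Time shift by 1: X_shifted[k] = ω_6^(1k) · X[k]
Shifted x = [3, 1, -2, 3, -3, 3]

DFT(x[n-1]) = [5, 4.5000+0.8660i, 6.5000+2.5981i, -9, 6.5000-2.5981i, 4.5000-0.8660i]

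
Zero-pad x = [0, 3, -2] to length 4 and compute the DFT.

Original 3-point DFT: [1, -0.5000-4.3301i, -0.5000+4.3301i]
Zero-padded 4-point DFT provides frequency interpolation.

DFT_4([x, 0, ...]) = [1, 2-3i, -5, 2+3i]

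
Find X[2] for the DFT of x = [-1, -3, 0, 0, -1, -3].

X[2] = Σ(n=0 to 5) x[n] · ω_6^(2n) where ω_6 = e^(-2πi/6)
= (-1)·ω_6^0 + (-3)·ω_6^2 + (0)·ω_6^4 + (0)·ω_6^6 + (-1)·ω_6^8 + (-3)·ω_6^10

X[2] = 2.5000+0.8660i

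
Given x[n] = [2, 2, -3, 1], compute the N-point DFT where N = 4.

X[k] = Σ(n=0 to 3) x[n] · ω_4^(nk)
where ω_4 = e^(-2πi/4)

Computing each X[k]:
X[0] = 2
X[1] = 5-1i
X[2] = -4
X[3] = 5+1i

X = [2, 5-1i, -4, 5+1i]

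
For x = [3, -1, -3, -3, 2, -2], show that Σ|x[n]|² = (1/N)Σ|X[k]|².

Time domain:
Σ|x[n]|² = |3|² + |-1|² + |-3|² + |-3|² + |2|² + |-2|² = 36.0000

Frequency domain:
(1/6)Σ|X[k]|² = (1/6)(|-4|² + |5.0000+3.4641i|² + |2.0000-5.1962i|² + |8|² + |2.0000+5.1962i|² + |5.0000-3.4641i|²) = (1/6)·216.0000 = 36.0000

Both sides agree, confirming Parseval's theorem.

Σ|x[n]|² = (1/N)Σ|X[k]|² = 36.0000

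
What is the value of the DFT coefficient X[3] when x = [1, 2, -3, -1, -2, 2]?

X[3] = Σ(n=0 to 5) x[n] · ω_6^(3n) where ω_6 = e^(-2πi/6)
= (1)·ω_6^0 + (2)·ω_6^3 + (-3)·ω_6^6 + (-1)·ω_6^9 + (-2)·ω_6^12 + (2)·ω_6^15

X[3] = -7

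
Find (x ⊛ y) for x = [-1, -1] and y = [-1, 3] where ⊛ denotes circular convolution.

(x ⊛ y)[n] = Σ(m=0 to 1) x[m] · y[(n-m) mod 2]

Computing each output sample:
(x ⊛ y)[0] = -2
(x ⊛ y)[1] = -2

x ⊛ y = [-2, -2]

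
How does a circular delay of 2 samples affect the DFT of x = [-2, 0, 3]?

Time shift by 2: X_shifted[k] = ω_3^(2k) · X[k]
Shifted x = [0, 3, -2]

DFT(x[n-2]) = [1, -0.5000-4.3301i, -0.5000+4.3301i]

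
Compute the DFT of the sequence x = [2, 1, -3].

X[k] = Σ(n=0 to 2) x[n] · ω_3^(nk)
where ω_3 = e^(-2πi/3)

Computing each X[k]:
X[0] = 0
X[1] = 3.0000-3.4641i
X[2] = 3.0000+3.4641i

X = [0, 3.0000-3.4641i, 3.0000+3.4641i]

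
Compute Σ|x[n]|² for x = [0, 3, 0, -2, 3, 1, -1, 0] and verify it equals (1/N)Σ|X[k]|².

Time domain:
Σ|x[n]|² = |0|² + |3|² + |0|² + |-2|² + |3|² + |1|² + |-1|² + |0|² = 24.0000

Frequency domain:
(1/8)Σ|X[k]|² = (1/8)(|4|² + |-0.1716-1.0000i|² + |4-6i|² + |-5.8284+1.0000i|² + |0|² + |-5.8284-1.0000i|² + |4+6i|² + |-0.1716+1.0000i|²) = (1/8)·192.0000 = 24.0000

Both sides agree, confirming Parseval's theorem.

Σ|x[n]|² = (1/N)Σ|X[k]|² = 24.0000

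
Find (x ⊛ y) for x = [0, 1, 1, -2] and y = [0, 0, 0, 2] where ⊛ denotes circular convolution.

(x ⊛ y)[n] = Σ(m=0 to 3) x[m] · y[(n-m) mod 4]

Computing each output sample:
(x ⊛ y)[0] = 2
(x ⊛ y)[1] = 2
(x ⊛ y)[2] = -4
(x ⊛ y)[3] = 0

x ⊛ y = [2, 2, -4, 0]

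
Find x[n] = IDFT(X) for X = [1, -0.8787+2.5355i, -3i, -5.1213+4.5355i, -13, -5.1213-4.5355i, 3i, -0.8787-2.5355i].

x[n] = (1/8) Σ(k=0 to 7) X[k] · e^(2πikn/8)

Computing each x[n]:
x[0] = -3
x[1] = 2
x[2] = -1
x[3] = -1
x[4] = 0
x[5] = 3
x[6] = -2
x[7] = 3

x = [-3, 2, -1, -1, 0, 3, -2, 3]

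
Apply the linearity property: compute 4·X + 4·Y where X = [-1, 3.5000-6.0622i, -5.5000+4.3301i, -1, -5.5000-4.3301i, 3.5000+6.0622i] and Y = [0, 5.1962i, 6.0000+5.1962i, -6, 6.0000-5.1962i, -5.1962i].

By linearity: DFT(4x + 4y) = 4·DFT(x) + 4·DFT(y)
= 4·[-1, 3.5000-6.0622i, -5.5000+4.3301i, -1, -5.5000-4.3301i, 3.5000+6.0622i] + 4·[0, 5.1962i, 6.0000+5.1962i, -6, 6.0000-5.1962i, -5.1962i]

Computing element-wise:
Z[0] = 4·(-1) + 4·(0) = -4
Z[1] = 4·(3.5000-6.0622i) + 4·(5.1962i) = 14.0000-3.4640i
Z[2] = 4·(-5.5000+4.3301i) + 4·(6.0000+5.1962i) = 2.0000+38.1052i
Z[3] = 4·(-1) + 4·(-6) = -28
Z[4] = 4·(-5.5000-4.3301i) + 4·(6.0000-5.1962i) = 2.0000-38.1052i
Z[5] = 4·(3.5000+6.0622i) + 4·(-5.1962i) = 14.0000+3.4640i

DFT(4x + 4y) = 4·X + 4·Y = [-4, 14.0000-3.4640i, 2.0000+38.1052i, -28, 2.0000-38.1052i, 14.0000+3.4640i]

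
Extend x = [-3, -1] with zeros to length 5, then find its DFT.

Original 2-point DFT: [-4, -2]
Zero-padded 5-point DFT provides frequency interpolation.

DFT_5([x, 0, ...]) = [-4, -3.3090+0.9511i, -2.1910+0.5878i, -2.1910-0.5878i, -3.3090-0.9511i]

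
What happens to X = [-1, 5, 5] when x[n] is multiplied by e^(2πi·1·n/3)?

Modulation property: DFT(ω_3^(-1n)·x[n]) = X[(k-1) mod 3], so circularly shift X by 1 positions.

X[k-1] = [5, -1, 5]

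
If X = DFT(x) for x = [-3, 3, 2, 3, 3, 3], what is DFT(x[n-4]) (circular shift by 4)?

Time shift by 4: X_shifted[k] = ω_6^(4k) · X[k]
Shifted x = [2, 3, 3, 3, -3, 3]

DFT(x[n-4]) = [11, 2.0000-5.1962i, 2.0000+5.1962i, -7, 2.0000-5.1962i, 2.0000+5.1962i]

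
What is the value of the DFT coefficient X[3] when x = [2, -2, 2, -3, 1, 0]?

X[3] = Σ(n=0 to 5) x[n] · ω_6^(3n) where ω_6 = e^(-2πi/6)
= (2)·ω_6^0 + (-2)·ω_6^3 + (2)·ω_6^6 + (-3)·ω_6^9 + (1)·ω_6^12 + (0)·ω_6^15

X[3] = 10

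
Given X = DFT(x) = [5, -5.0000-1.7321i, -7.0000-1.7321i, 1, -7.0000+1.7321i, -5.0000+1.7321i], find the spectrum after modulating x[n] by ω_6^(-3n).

Modulation property: DFT(ω_6^(-3n)·x[n]) = X[(k-3) mod 6], so circularly shift X by 3 positions.

X[k-3] = [1, -7.0000+1.7321i, -5.0000+1.7321i, 5, -5.0000-1.7321i, -7.0000-1.7321i]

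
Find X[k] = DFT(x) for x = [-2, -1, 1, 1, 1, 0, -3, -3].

X[k] = Σ(n=0 to 7) x[n] · ω_8^(nk)
where ω_8 = e^(-2πi/8)

Computing each X[k]:
X[0] = -6
X[1] = -6.5355-6.1213i
X[2] = 1-1i
X[3] = 0.5355+1.8787i
X[4] = 0
X[5] = 0.5355-1.8787i
X[6] = 1+1i
X[7] = -6.5355+6.1213i

X = [-6, -6.5355-6.1213i, 1-1i, 0.5355+1.8787i, 0, 0.5355-1.8787i, 1+1i, -6.5355+6.1213i]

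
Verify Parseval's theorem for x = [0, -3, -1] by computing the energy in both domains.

Time domain:
Σ|x[n]|² = |0|² + |-3|² + |-1|² = 10.0000

Frequency domain:
(1/3)Σ|X[k]|² = (1/3)(|-4|² + |2.0000+1.7321i|² + |2.0000-1.7321i|²) = (1/3)·30.0000 = 10.0000

Both sides agree, confirming Parseval's theorem.

Σ|x[n]|² = (1/N)Σ|X[k]|² = 10.0000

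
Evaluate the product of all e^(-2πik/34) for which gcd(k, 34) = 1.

The primitive 34th roots of unity are ω_34^k for k coprime to 34: k ∈ {1, 3, 5, 7, 9, 11, 13, 15, 19, 21, 23, 25, 27, 29, 31, 33}
Their product equals the constant term of the cyclotomic polynomial Φ_34(x) up to sign.
For n ≥ 3, the product of all primitive nth roots of unity is 1. (For n=1 it is 1; for n=2 it is -1.)

1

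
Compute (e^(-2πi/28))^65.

Since ω_28^28 = 1, powers reduce modulo 28.
65 mod 28 = 9
So ω_28^65 = ω_28^9 = e^(-2πi·9/28)

ω_28^65 = ω_28^9 = -0.4339-0.9010i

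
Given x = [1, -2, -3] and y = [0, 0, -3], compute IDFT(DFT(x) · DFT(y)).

(x ⊛ y)[n] = Σ(m=0 to 2) x[m] · y[(n-m) mod 3]

Computing each output sample:
(x ⊛ y)[0] = 6
(x ⊛ y)[1] = 9
(x ⊛ y)[2] = -3

x ⊛ y = [6, 9, -3]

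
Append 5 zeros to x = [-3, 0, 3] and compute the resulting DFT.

Original 3-point DFT: [0, -4.5000+2.5981i, -4.5000-2.5981i]
Zero-padded 8-point DFT provides frequency interpolation.

DFT_8([x, 0, ...]) = [0, -3-3i, -6, -3+3i, 0, -3-3i, -6, -3+3i]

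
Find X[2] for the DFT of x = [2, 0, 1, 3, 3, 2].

X[2] = Σ(n=0 to 5) x[n] · ω_6^(2n) where ω_6 = e^(-2πi/6)
= (2)·ω_6^0 + (0)·ω_6^2 + (1)·ω_6^4 + (3)·ω_6^6 + (3)·ω_6^8 + (2)·ω_6^10

X[2] = 2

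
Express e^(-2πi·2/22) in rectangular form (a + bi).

ω_22^2 = e^(-2πi·2/22)
= cos(-2π·2/22) + i·sin(-2π·2/22)
= cos(-4π/22) + i·sin(-4π/22)

ω_22^2 = cos(-4π/22) + i·sin(-4π/22) = 0.8413-0.5406i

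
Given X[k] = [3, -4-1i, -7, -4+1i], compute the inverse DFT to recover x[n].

x[n] = (1/4) Σ(k=0 to 3) X[k] · e^(2πikn/4)

Computing each x[n]:
x[0] = -3
x[1] = 3
x[2] = 1
x[3] = 2

x = [-3, 3, 1, 2]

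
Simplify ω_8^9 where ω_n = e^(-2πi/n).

Since ω_8^8 = 1, powers reduce modulo 8.
9 mod 8 = 1
So ω_8^9 = ω_8^1 = e^(-2πi·1/8)

ω_8^9 = ω_8^1 = 0.7071-0.7071i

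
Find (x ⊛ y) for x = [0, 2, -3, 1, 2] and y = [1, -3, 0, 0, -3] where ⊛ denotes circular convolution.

(x ⊛ y)[n] = Σ(m=0 to 4) x[m] · y[(n-m) mod 5]

Computing each output sample:
(x ⊛ y)[0] = -12
(x ⊛ y)[1] = 11
(x ⊛ y)[2] = -12
(x ⊛ y)[3] = 4
(x ⊛ y)[4] = -1

x ⊛ y = [-12, 11, -12, 4, -1]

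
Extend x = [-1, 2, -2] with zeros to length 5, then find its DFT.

Original 3-point DFT: [-1, -1.0000-3.4641i, -1.0000+3.4641i]
Zero-padded 5-point DFT provides frequency interpolation.

DFT_5([x, 0, ...]) = [-1, 1.2361-0.7265i, -3.2361-3.0777i, -3.2361+3.0777i, 1.2361+0.7265i]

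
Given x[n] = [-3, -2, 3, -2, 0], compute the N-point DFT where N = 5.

X[k] = Σ(n=0 to 4) x[n] · ω_5^(nk)
where ω_5 = e^(-2πi/5)

Computing each X[k]:
X[0] = -4
X[1] = -4.4271-1.0368i
X[2] = -1.0729+5.9309i
X[3] = -1.0729-5.9309i
X[4] = -4.4271+1.0368i

X = [-4, -4.4271-1.0368i, -1.0729+5.9309i, -1.0729-5.9309i, -4.4271+1.0368i]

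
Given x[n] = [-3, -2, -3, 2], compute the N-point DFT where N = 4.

X[k] = Σ(n=0 to 3) x[n] · ω_4^(nk)
where ω_4 = e^(-2πi/4)

Computing each X[k]:
X[0] = -6
X[1] = 4i
X[2] = -6
X[3] = -4i

X = [-6, 4i, -6, -4i]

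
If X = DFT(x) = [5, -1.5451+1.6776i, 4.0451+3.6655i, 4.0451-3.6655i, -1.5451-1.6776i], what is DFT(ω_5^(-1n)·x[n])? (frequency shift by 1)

Modulation property: DFT(ω_5^(-1n)·x[n]) = X[(k-1) mod 5], so circularly shift X by 1 positions.

X[k-1] = [-1.5451-1.6776i, 5, -1.5451+1.6776i, 4.0451+3.6655i, 4.0451-3.6655i]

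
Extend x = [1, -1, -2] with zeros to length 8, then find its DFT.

Original 3-point DFT: [-2, 2.5000-0.8660i, 2.5000+0.8660i]
Zero-padded 8-point DFT provides frequency interpolation.

DFT_8([x, 0, ...]) = [-2, 0.2929+2.7071i, 3+1i, 1.7071-1.2929i, 0, 1.7071+1.2929i, 3-1i, 0.2929-2.7071i]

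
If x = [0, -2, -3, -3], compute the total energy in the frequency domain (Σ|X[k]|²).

Parseval: Σ|x[n]|² = (1/N)Σ|X[k]|², so Σ|X[k]|² = N·Σ|x[n]|² = 4·22.0000

Σ|X[k]|² = N·Σ|x[n]|² = 4·22.0000 = 88.0000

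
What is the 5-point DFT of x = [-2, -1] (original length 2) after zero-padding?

Original 2-point DFT: [-3, -1]
Zero-padded 5-point DFT provides frequency interpolation.

DFT_5([x, 0, ...]) = [-3, -2.3090+0.9511i, -1.1910+0.5878i, -1.1910-0.5878i, -2.3090-0.9511i]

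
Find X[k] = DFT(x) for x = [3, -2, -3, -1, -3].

X[k] = Σ(n=0 to 4) x[n] · ω_5^(nk)
where ω_5 = e^(-2πi/5)

Computing each X[k]:
X[0] = -6
X[1] = 4.6910+0.2245i
X[2] = 5.8090-2.4899i
X[3] = 5.8090+2.4899i
X[4] = 4.6910-0.2245i

X = [-6, 4.6910+0.2245i, 5.8090-2.4899i, 5.8090+2.4899i, 4.6910-0.2245i]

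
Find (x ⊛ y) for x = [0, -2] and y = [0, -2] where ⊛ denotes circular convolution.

(x ⊛ y)[n] = Σ(m=0 to 1) x[m] · y[(n-m) mod 2]

Computing each output sample:
(x ⊛ y)[0] = 4
(x ⊛ y)[1] = 0

x ⊛ y = [4, 0]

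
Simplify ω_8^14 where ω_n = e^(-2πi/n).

Since ω_8^8 = 1, powers reduce modulo 8.
14 mod 8 = 6
So ω_8^14 = ω_8^6 = e^(-2πi·6/8)

ω_8^14 = ω_8^6 = 1i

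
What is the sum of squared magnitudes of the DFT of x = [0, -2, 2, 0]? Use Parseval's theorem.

Parseval: Σ|x[n]|² = (1/N)Σ|X[k]|², so Σ|X[k]|² = N·Σ|x[n]|² = 4·8.0000

Σ|X[k]|² = N·Σ|x[n]|² = 4·8.0000 = 32.0000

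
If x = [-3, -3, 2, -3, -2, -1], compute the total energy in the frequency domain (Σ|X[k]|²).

Parseval: Σ|x[n]|² = (1/N)Σ|X[k]|², so Σ|X[k]|² = N·Σ|x[n]|² = 6·36.0000

Σ|X[k]|² = N·Σ|x[n]|² = 6·36.0000 = 216.0000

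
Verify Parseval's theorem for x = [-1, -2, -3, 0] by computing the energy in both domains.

Time domain:
Σ|x[n]|² = |-1|² + |-2|² + |-3|² + |0|² = 14.0000

Frequency domain:
(1/4)Σ|X[k]|² = (1/4)(|-6|² + |2+2i|² + |-2|² + |2-2i|²) = (1/4)·56.0000 = 14.0000

Both sides agree, confirming Parseval's theorem.

Σ|x[n]|² = (1/N)Σ|X[k]|² = 14.0000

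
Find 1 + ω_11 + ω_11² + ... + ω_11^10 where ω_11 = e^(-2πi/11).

Sum of all nth roots of unity equals 0 for n > 1 (geometric series with r ≠ 1).

0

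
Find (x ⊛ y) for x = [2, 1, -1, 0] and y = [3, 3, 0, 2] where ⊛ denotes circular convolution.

(x ⊛ y)[n] = Σ(m=0 to 3) x[m] · y[(n-m) mod 4]

Computing each output sample:
(x ⊛ y)[0] = 8
(x ⊛ y)[1] = 7
(x ⊛ y)[2] = 0
(x ⊛ y)[3] = 1

x ⊛ y = [8, 7, 0, 1]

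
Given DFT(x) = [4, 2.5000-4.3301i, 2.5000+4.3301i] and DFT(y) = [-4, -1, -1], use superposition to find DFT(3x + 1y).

By linearity: DFT(3x + 1y) = 3·DFT(x) + 1·DFT(y)
= 3·[4, 2.5000-4.3301i, 2.5000+4.3301i] + 1·[-4, -1, -1]

Computing element-wise:
Z[0] = 3·(4) + 1·(-4) = 8
Z[1] = 3·(2.5000-4.3301i) + 1·(-1) = 6.5000-12.9903i
Z[2] = 3·(2.5000+4.3301i) + 1·(-1) = 6.5000+12.9903i

DFT(3x + 1y) = 3·X + 1·Y = [8, 6.5000-12.9903i, 6.5000+12.9903i]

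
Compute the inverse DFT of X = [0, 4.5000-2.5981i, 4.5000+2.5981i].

x[n] = (1/3) Σ(k=0 to 2) X[k] · e^(2πikn/3)

Computing each x[n]:
x[0] = 3
x[1] = 0
x[2] = -3

x = [3, 0, -3]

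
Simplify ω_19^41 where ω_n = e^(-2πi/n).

Since ω_19^19 = 1, powers reduce modulo 19.
41 mod 19 = 3
So ω_19^41 = ω_19^3 = e^(-2πi·3/19)

ω_19^41 = ω_19^3 = 0.5469-0.8372i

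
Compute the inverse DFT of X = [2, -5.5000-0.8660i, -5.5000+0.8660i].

x[n] = (1/3) Σ(k=0 to 2) X[k] · e^(2πikn/3)

Computing each x[n]:
x[0] = -3
x[1] = 3
x[2] = 2

x = [-3, 3, 2]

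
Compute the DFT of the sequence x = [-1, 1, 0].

X[k] = Σ(n=0 to 2) x[n] · ω_3^(nk)
where ω_3 = e^(-2πi/3)

Computing each X[k]:
X[0] = 0
X[1] = -1.5000-0.8660i
X[2] = -1.5000+0.8660i

X = [0, -1.5000-0.8660i, -1.5000+0.8660i]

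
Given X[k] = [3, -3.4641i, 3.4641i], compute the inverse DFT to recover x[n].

x[n] = (1/3) Σ(k=0 to 2) X[k] · e^(2πikn/3)

Computing each x[n]:
x[0] = 1
x[1] = 3
x[2] = -1

x = [1, 3, -1]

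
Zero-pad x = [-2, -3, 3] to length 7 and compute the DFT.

Original 3-point DFT: [-2, -2.0000+5.1962i, -2.0000-5.1962i]
Zero-padded 7-point DFT provides frequency interpolation.

DFT_7([x, 0, ...]) = [-2, -4.5380-0.5793i, -4.0353+4.2264i, 2.5734+3.6471i, 2.5734-3.6471i, -4.0353-4.2264i, -4.5380+0.5793i]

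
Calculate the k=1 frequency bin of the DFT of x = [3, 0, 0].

X[1] = Σ(n=0 to 2) x[n] · ω_3^(1n) where ω_3 = e^(-2πi/3)
= (3)·ω_3^0 + (0)·ω_3^1 + (0)·ω_3^2

X[1] = 3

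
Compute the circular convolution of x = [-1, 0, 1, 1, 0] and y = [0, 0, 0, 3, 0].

(x ⊛ y)[n] = Σ(m=0 to 4) x[m] · y[(n-m) mod 5]

Computing each output sample:
(x ⊛ y)[0] = 3
(x ⊛ y)[1] = 3
(x ⊛ y)[2] = 0
(x ⊛ y)[3] = -3
(x ⊛ y)[4] = 0

x ⊛ y = [3, 3, 0, -3, 0]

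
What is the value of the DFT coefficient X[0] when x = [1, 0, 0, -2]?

X[0] = Σ(n=0 to 3) x[n] · ω_4^0 = Σ x[n]
= (1) + (0) + (0) + (-2)

X[0] = -1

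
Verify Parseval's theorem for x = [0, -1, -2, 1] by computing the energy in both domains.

Time domain:
Σ|x[n]|² = |0|² + |-1|² + |-2|² + |1|² = 6.0000

Frequency domain:
(1/4)Σ|X[k]|² = (1/4)(|-2|² + |2+2i|² + |-2|² + |2-2i|²) = (1/4)·24.0000 = 6.0000

Both sides agree, confirming Parseval's theorem.

Σ|x[n]|² = (1/N)Σ|X[k]|² = 6.0000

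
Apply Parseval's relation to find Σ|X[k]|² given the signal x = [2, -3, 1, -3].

Parseval: Σ|x[n]|² = (1/N)Σ|X[k]|², so Σ|X[k]|² = N·Σ|x[n]|² = 4·23.0000

Σ|X[k]|² = N·Σ|x[n]|² = 4·23.0000 = 92.0000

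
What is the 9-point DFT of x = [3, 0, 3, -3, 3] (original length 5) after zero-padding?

Original 5-point DFT: [6, 3.9271-0.6735i, 0.5729+7.4697i, 0.5729-7.4697i, 3.9271+0.6735i]
Zero-padded 9-point DFT provides frequency interpolation.

DFT_9([x, 0, ...]) = [6, 2.2019-1.3824i, 3.9791-1.6958i, -3, 7.3191+7.4809i, 7.3191-7.4809i, -3, 3.9791+1.6958i, 2.2019+1.3824i]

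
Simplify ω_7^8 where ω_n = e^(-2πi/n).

Since ω_7^7 = 1, powers reduce modulo 7.
8 mod 7 = 1
So ω_7^8 = ω_7^1 = e^(-2πi·1/7)

ω_7^8 = ω_7^1 = 0.6235-0.7818i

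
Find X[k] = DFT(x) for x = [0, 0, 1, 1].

X[k] = Σ(n=0 to 3) x[n] · ω_4^(nk)
where ω_4 = e^(-2πi/4)

Computing each X[k]:
X[0] = 2
X[1] = -1+1i
X[2] = 0
X[3] = -1-1i

X = [2, -1+1i, 0, -1-1i]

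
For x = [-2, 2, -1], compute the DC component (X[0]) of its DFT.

X[0] = Σ(n=0 to 2) x[n] · ω_3^0 = Σ x[n]
= (-2) + (2) + (-1)

X[0] = -1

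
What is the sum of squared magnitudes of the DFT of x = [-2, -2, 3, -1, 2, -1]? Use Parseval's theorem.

Parseval: Σ|x[n]|² = (1/N)Σ|X[k]|², so Σ|X[k]|² = N·Σ|x[n]|² = 6·23.0000

Σ|X[k]|² = N·Σ|x[n]|² = 6·23.0000 = 138.0000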